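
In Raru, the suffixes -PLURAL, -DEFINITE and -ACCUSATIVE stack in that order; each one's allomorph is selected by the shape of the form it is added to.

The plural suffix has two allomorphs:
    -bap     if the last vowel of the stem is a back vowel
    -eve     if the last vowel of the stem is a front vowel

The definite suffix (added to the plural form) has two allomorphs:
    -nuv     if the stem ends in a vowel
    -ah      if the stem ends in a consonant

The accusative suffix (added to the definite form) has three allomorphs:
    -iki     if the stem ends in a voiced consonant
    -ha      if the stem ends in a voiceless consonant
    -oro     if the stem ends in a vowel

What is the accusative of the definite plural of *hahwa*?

*hahwa*: last vowel = /a/, a back vowel → -bap → *hahwabap*.
The plural form *hahwabap*: final sound = /p/, a consonant → -ah → *hahwabapah*.
The definite form *hahwabapah*: final sound = /h/, a voiceless consonant → -ha → *hahwabapahha*.

hahwabapahha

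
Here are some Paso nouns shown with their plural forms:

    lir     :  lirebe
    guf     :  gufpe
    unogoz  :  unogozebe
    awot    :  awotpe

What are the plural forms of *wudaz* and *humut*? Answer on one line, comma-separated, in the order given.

The pattern is voicing of the final consonant: -pe when the stem ends in a voiceless consonant (*guf*, *awot*); -ebe when the stem ends in a voiced consonant (*lir*, *unogoz*).
Since the final consonant of *wudaz* is /z/ (voiced), it takes -ebe, giving *wudazebe*.
The final consonant of *humut* is /t/, which is voiceless, so the suffix is -pe, giving *humutpe*.

wudazebe, humutpe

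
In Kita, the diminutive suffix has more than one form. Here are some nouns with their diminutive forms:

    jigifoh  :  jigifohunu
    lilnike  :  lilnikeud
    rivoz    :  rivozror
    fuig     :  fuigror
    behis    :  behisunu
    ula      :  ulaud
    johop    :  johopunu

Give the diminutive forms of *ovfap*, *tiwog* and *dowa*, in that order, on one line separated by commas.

The alternation tracks the final sound of the stem — -unu when the stem ends in a voiceless consonant (*jigifoh*, *behis*, *johop*); -ror when the stem ends in a voiced consonant (*rivoz*, *fuig*); -ud when the stem ends in a vowel (*lilnike*, *ula*).
*ovfap* — final sound /p/ (a voiceless consonant) → -unu → *ovfapunu*.
Since the final sound of *tiwog* is /g/ (a voiced consonant), it takes -ror, giving *tiwogror*.
*dowa*: final sound = /a/, a vowel → -ud → *dowaud*.

ovfapunu, tiwogror, dowaud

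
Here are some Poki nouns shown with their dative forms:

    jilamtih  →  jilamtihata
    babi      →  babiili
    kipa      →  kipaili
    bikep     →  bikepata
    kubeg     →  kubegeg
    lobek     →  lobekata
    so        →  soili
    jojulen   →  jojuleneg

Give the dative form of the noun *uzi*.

uziili

Looking at the final sound of each stem: -ata when the stem ends in a voiceless consonant (*jilamtih*, *bikep*, *lobek*); -eg when the stem ends in a voiced consonant (*kubeg*, *jojulen*); -ili when the stem ends in a vowel (*babi*, *kipa*, *so*).
*uzi* — final sound /i/ (a vowel) → -ili → *uziili*.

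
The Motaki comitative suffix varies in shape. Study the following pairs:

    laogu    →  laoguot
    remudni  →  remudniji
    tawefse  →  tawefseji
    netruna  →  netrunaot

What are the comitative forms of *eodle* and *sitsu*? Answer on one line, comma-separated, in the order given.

eodleji, sitsuot

The suffix is conditioned by the last vowel: -ji when the last vowel of the stem is a front vowel (*remudni*, *tawefse*); -ot when the last vowel of the stem is a back vowel (*laogu*, *netruna*).
Since the last vowel of *eodle* is /e/ (a front vowel), it takes -ji, giving *eodleji*.
*sitsu*: last vowel = /u/, a back vowel → -ot → *sitsuot*.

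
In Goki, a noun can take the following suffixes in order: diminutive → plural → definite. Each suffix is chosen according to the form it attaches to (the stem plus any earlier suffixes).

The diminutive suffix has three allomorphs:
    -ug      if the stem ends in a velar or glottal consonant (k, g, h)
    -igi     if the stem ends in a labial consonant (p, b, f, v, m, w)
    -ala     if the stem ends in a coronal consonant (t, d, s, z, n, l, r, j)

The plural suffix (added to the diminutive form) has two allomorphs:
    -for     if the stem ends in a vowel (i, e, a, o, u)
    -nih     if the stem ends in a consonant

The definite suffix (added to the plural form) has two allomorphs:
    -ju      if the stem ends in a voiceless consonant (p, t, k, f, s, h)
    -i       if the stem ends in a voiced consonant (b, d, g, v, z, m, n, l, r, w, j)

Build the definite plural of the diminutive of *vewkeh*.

*vewkeh* — final consonant /h/ (velar/glottal) → -ug → *vewkehug*.
The final sound of the diminutive form *vewkehug* is /g/, which is a consonant, so the plural suffix is -nih, giving *vewkehugnih*.
Since the final consonant of the plural form *vewkehugnih* is /h/ (voiceless), it takes -ju, giving *vewkehugnihju*.

vewkehugnihju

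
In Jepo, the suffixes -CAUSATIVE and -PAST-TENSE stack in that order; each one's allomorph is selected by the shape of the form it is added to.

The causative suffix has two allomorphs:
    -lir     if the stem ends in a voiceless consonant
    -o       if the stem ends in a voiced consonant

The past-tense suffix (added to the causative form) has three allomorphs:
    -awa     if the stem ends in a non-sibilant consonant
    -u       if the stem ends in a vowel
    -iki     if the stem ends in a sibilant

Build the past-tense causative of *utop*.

utoplirawa

*utop* — final consonant /p/ (voiceless) → -lir → *utoplir*.
The final sound of the causative form *utoplir* is /r/, which is a non-sibilant consonant, so the past-tense suffix is -awa, giving *utoplirawa*.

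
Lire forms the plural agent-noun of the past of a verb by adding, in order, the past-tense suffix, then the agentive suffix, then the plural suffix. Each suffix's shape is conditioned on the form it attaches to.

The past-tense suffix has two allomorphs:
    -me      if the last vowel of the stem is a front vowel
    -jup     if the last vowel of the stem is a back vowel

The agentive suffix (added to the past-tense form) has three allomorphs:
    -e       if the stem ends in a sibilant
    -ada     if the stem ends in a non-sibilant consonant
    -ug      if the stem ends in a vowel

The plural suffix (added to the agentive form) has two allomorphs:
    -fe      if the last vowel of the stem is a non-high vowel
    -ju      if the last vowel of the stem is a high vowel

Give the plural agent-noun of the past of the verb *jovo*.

jovojupadafe

Since the last vowel of *jovo* is /o/ (a back vowel), it takes -jup, giving *jovojup*.
The final sound of the past-tense form *jovojup* is /p/, which is a non-sibilant consonant, so the agentive suffix is -ada, giving *jovojupada*.
The last vowel of the agentive form *jovojupada* is /a/, which is a non-high vowel, so the plural suffix is -fe, giving *jovojupadafe*.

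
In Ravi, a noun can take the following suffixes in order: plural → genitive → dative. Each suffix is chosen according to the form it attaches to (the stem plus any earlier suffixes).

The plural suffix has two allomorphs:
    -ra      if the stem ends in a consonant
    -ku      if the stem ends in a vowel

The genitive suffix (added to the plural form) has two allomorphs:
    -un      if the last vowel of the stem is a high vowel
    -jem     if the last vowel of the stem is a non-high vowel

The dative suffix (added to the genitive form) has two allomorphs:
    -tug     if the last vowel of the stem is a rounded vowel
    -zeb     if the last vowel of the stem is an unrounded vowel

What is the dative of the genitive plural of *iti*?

itikuuntug

*iti*: final sound = /i/, a vowel → -ku → *itiku*.
The plural form *itiku*: last vowel = /u/, a high vowel → -un → *itikuun*.
The genitive form *itikuun* — last vowel /u/ (a rounded vowel) → -tug → *itikuuntug*.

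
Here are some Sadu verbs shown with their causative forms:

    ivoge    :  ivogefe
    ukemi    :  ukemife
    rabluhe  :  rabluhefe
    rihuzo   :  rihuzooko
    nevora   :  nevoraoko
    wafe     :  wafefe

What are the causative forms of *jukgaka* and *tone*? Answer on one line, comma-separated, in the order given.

The suffix is conditioned by the last vowel: -fe when the last vowel of the stem is a front vowel (*ivoge*, *ukemi*, *rabluhe*, *wafe*); -oko when the last vowel of the stem is a back vowel (*rihuzo*, *nevora*).
The last vowel of *jukgaka* is /a/, which is a back vowel, so the suffix is -oko, giving *jukgakaoko*.
The last vowel of *tone* is /e/, which is a front vowel, so the suffix is -fe, giving *tonefe*.

jukgakaoko, tonefe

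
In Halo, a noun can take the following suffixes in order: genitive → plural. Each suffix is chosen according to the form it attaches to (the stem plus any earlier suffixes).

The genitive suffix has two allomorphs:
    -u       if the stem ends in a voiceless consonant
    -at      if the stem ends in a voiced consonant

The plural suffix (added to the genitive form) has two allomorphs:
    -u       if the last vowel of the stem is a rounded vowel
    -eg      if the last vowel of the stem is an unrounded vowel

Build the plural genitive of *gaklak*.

gaklakuu

Since the final consonant of *gaklak* is /k/ (voiceless), it takes -u, giving *gaklaku*.
The last vowel of the genitive form *gaklaku* is /u/, which is a rounded vowel, so the plural suffix is -u, giving *gaklakuu*.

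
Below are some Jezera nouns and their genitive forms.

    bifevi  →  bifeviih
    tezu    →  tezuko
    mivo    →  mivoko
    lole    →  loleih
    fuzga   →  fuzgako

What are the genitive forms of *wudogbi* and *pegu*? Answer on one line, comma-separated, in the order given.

The alternation tracks the last vowel of the stem — -ih when the last vowel of the stem is a front vowel (*bifevi*, *lole*); -ko when the last vowel of the stem is a back vowel (*tezu*, *mivo*, *fuzga*).
Since the last vowel of *wudogbi* is /i/ (a front vowel), it takes -ih, giving *wudogbiih*.
Since the last vowel of *pegu* is /u/ (a back vowel), it takes -ko, giving *peguko*.

wudogbiih, peguko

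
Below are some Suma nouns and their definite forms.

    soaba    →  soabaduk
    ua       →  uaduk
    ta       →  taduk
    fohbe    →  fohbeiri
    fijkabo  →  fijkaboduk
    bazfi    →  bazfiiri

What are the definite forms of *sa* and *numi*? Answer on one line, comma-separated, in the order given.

saduk, numiiri

The suffix is conditioned by the last vowel: -iri when the last vowel of the stem is a front vowel (*fohbe*, *bazfi*); -duk when the last vowel of the stem is a back vowel (*soaba*, *ua*, *ta*, *fijkabo*).
The last vowel of *sa* is /a/, which is a back vowel, so the suffix is -duk, giving *saduk*.
*numi* — last vowel /i/ (a front vowel) → -iri → *numiiri*.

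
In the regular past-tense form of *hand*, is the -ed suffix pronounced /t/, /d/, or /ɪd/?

/ɪd/

The stem *hand* ends in /t/ or /d/.
The -ed suffix is realized as /ɪd/ after /t, d/; as /t/ after other voiceless consonants; and as /d/ after other voiced sounds.
So -ed on *hand* is pronounced /ɪd/.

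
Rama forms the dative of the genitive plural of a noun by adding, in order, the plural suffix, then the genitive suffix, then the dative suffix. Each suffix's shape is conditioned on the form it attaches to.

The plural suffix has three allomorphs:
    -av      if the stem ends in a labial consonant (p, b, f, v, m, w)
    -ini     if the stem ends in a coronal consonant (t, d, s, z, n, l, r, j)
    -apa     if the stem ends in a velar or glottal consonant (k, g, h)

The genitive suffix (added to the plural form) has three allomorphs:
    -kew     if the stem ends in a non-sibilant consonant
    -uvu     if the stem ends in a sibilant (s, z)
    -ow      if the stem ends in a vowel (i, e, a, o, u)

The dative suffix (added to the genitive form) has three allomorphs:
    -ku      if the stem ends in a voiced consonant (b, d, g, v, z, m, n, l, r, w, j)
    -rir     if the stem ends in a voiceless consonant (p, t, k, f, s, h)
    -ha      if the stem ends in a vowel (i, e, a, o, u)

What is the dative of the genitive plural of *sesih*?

*sesih* — final consonant /h/ (velar/glottal) → -apa → *sesihapa*.
The plural form *sesihapa*: final sound = /a/, a vowel → -ow → *sesihapaow*.
The genitive form *sesihapaow*: final sound = /w/, a voiced consonant → -ku → *sesihapaowku*.

sesihapaowku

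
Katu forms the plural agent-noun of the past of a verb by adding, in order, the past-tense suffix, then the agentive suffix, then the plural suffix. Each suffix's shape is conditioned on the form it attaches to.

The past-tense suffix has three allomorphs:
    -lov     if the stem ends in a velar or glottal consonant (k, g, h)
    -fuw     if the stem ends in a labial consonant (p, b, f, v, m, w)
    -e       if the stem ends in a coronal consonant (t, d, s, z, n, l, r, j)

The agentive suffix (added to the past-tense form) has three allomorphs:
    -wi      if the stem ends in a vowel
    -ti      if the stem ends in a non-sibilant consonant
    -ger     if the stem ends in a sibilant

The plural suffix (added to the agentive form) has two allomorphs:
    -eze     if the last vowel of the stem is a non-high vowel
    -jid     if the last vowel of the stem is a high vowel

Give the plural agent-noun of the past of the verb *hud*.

hudewijid

Since the final consonant of *hud* is /d/ (coronal), it takes -e, giving *hude*.
Since the final sound of the past-tense form *hude* is /e/ (a vowel), it takes -wi, giving *hudewi*.
The agentive form *hudewi* — last vowel /i/ (a high vowel) → -jid → *hudewijid*.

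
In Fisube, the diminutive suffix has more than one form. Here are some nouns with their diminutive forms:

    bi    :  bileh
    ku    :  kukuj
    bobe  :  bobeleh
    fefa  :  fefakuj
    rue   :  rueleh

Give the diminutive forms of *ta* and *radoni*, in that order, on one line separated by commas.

The suffix is conditioned by the last vowel: -leh when the last vowel of the stem is a front vowel (*bi*, *bobe*, *rue*); -kuj when the last vowel of the stem is a back vowel (*ku*, *fefa*).
Since the last vowel of *ta* is /a/ (a back vowel), it takes -kuj, giving *takuj*.
Since the last vowel of *radoni* is /i/ (a front vowel), it takes -leh, giving *radonileh*.

takuj, radonileh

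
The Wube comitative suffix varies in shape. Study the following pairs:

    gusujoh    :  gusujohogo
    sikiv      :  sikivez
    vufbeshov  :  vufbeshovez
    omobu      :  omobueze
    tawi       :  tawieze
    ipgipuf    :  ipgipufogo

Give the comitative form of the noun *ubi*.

Looking at the final sound of each stem: -ogo when the stem ends in a voiceless consonant (*gusujoh*, *ipgipuf*); -ez when the stem ends in a voiced consonant (*sikiv*, *vufbeshov*); -eze when the stem ends in a vowel (*omobu*, *tawi*).
*ubi*: final sound = /i/, a vowel → -eze → *ubieze*.

ubieze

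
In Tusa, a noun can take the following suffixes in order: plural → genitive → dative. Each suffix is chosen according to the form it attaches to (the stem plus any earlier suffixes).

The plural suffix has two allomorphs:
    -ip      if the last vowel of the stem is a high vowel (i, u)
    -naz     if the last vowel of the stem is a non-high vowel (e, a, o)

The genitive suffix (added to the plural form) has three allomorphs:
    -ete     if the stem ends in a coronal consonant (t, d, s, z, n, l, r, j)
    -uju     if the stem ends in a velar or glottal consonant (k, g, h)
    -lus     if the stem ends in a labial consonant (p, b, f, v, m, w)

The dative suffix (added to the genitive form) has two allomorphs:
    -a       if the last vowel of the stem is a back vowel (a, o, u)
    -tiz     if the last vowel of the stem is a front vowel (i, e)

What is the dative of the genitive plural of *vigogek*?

The last vowel of *vigogek* is /e/, which is a non-high vowel, so the plural suffix is -naz, giving *vigogeknaz*.
The final consonant of the plural form *vigogeknaz* is /z/, which is coronal, so the genitive suffix is -ete, giving *vigogeknazete*.
The genitive form *vigogeknazete*: last vowel = /e/, a front vowel → -tiz → *vigogeknazetetiz*.

vigogeknazetetiz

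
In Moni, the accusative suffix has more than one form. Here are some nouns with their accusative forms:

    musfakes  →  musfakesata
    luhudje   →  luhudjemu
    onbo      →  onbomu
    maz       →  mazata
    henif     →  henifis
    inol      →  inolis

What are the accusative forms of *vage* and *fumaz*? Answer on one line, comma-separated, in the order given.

vagemu, fumazata

Looking at the final sound of each stem: -ata when the stem ends in a sibilant (*musfakes*, *maz*); -is when the stem ends in a non-sibilant consonant (*henif*, *inol*); -mu when the stem ends in a vowel (*luhudje*, *onbo*).
*vage*: final sound = /e/, a vowel → -mu → *vagemu*.
*fumaz* — final sound /z/ (a sibilant) → -ata → *fumazata*.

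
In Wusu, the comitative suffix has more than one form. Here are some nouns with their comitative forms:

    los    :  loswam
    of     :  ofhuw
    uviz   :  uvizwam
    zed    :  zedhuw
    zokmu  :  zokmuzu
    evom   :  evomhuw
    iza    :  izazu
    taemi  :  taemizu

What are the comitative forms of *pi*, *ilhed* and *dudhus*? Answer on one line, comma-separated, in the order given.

pizu, ilhedhuw, dudhuswam

The alternation tracks the final sound of the stem — -wam when the stem ends in a sibilant (*los*, *uviz*); -huw when the stem ends in a non-sibilant consonant (*of*, *zed*, *evom*); -zu when the stem ends in a vowel (*zokmu*, *iza*, *taemi*).
*pi* — final sound /i/ (a vowel) → -zu → *pizu*.
*ilhed*: final sound = /d/, a non-sibilant consonant → -huw → *ilhedhuw*.
The final sound of *dudhus* is /s/, which is a sibilant, so the suffix is -wam, giving *dudhuswam*.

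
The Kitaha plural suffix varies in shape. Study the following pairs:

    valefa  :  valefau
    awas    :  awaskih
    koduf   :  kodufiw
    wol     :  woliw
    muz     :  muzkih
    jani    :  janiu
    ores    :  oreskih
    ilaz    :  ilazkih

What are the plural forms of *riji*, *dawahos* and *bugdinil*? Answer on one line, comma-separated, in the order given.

The suffix is conditioned by the final sound: -kih when the stem ends in a sibilant (*awas*, *muz*, *ores*, *ilaz*); -iw when the stem ends in a non-sibilant consonant (*koduf*, *wol*); -u when the stem ends in a vowel (*valefa*, *jani*).
Since the final sound of *riji* is /i/ (a vowel), it takes -u, giving *rijiu*.
The final sound of *dawahos* is /s/, which is a sibilant, so the suffix is -kih, giving *dawahoskih*.
The final sound of *bugdinil* is /l/, which is a non-sibilant consonant, so the suffix is -iw, giving *bugdiniliw*.

rijiu, dawahoskih, bugdiniliw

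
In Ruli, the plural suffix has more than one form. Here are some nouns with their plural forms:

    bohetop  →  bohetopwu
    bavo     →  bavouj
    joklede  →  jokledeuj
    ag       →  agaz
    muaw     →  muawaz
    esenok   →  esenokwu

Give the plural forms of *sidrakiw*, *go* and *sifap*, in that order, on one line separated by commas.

sidrakiwaz, gouj, sifapwu

The pattern is voicing of the final sound: -wu when the stem ends in a voiceless consonant (*bohetop*, *esenok*); -az when the stem ends in a voiced consonant (*ag*, *muaw*); -uj when the stem ends in a vowel (*bavo*, *joklede*).
*sidrakiw*: final sound = /w/, a voiced consonant → -az → *sidrakiwaz*.
*go*: final sound = /o/, a vowel → -uj → *gouj*.
Since the final sound of *sifap* is /p/ (a voiceless consonant), it takes -wu, giving *sifapwu*.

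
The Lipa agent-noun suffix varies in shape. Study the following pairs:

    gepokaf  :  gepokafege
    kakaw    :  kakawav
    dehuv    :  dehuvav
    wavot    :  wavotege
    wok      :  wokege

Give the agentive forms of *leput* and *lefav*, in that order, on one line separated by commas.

leputege, lefavav

The pattern is voicing of the final consonant: -ege when the stem ends in a voiceless consonant (*gepokaf*, *wavot*, *wok*); -av when the stem ends in a voiced consonant (*kakaw*, *dehuv*).
Since the final consonant of *leput* is /t/ (voiceless), it takes -ege, giving *leputege*.
*lefav*: final consonant = /v/, voiced → -av → *lefavav*.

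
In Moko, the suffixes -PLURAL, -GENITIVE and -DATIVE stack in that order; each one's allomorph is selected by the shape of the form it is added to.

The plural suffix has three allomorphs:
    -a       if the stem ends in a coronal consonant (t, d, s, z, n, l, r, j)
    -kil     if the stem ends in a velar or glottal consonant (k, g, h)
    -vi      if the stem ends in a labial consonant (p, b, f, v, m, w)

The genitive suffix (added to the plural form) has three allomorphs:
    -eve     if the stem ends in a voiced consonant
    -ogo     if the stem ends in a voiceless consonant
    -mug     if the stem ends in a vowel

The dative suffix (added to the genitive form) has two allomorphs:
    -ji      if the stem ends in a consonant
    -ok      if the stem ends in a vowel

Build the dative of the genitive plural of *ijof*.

*ijof*: final consonant = /f/, labial → -vi → *ijofvi*.
The final sound of the plural form *ijofvi* is /i/, which is a vowel, so the genitive suffix is -mug, giving *ijofvimug*.
The final sound of the genitive form *ijofvimug* is /g/, which is a consonant, so the dative suffix is -ji, giving *ijofvimugji*.

ijofvimugji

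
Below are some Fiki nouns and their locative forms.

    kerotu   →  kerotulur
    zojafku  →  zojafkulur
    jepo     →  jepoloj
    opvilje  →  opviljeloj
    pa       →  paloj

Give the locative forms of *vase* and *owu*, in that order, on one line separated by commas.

The suffix is conditioned by the last vowel: -lur when the last vowel of the stem is a high vowel (*kerotu*, *zojafku*); -loj when the last vowel of the stem is a non-high vowel (*jepo*, *opvilje*, *pa*).
*vase*: last vowel = /e/, a non-high vowel → -loj → *vaseloj*.
The last vowel of *owu* is /u/, which is a high vowel, so the suffix is -lur, giving *owulur*.

vaseloj, owulur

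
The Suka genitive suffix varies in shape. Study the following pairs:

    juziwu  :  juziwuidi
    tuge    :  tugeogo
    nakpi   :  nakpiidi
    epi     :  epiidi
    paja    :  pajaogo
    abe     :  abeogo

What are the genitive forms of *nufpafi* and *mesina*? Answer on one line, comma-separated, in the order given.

The pattern is height harmony: -idi when the last vowel of the stem is a high vowel (*juziwu*, *nakpi*, *epi*); -ogo when the last vowel of the stem is a non-high vowel (*tuge*, *paja*, *abe*).
*nufpafi* — last vowel /i/ (a high vowel) → -idi → *nufpafiidi*.
*mesina*: last vowel = /a/, a non-high vowel → -ogo → *mesinaogo*.

nufpafiidi, mesinaogo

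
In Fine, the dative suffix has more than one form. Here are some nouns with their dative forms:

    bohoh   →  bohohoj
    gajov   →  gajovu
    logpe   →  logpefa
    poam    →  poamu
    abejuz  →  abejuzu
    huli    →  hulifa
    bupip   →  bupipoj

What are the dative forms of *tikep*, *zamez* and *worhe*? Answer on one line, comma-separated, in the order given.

tikepoj, zamezu, worhefa

The pattern is voicing of the final sound: -oj when the stem ends in a voiceless consonant (*bohoh*, *bupip*); -u when the stem ends in a voiced consonant (*gajov*, *poam*, *abejuz*); -fa when the stem ends in a vowel (*logpe*, *huli*).
Since the final sound of *tikep* is /p/ (a voiceless consonant), it takes -oj, giving *tikepoj*.
Since the final sound of *zamez* is /z/ (a voiced consonant), it takes -u, giving *zamezu*.
*worhe*: final sound = /e/, a vowel → -fa → *worhefa*.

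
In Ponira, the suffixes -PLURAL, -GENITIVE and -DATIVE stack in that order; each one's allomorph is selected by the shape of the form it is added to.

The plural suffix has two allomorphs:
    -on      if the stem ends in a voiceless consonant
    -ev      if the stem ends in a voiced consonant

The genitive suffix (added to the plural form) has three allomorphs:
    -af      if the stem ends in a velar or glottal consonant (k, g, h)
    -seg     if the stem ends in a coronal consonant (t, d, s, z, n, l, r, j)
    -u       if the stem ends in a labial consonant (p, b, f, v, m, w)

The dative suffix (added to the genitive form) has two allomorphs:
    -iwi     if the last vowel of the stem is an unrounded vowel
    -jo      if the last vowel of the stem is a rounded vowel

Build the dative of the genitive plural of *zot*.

Since the final consonant of *zot* is /t/ (voiceless), it takes -on, giving *zoton*.
The final consonant of the plural form *zoton* is /n/, which is coronal, so the genitive suffix is -seg, giving *zotonseg*.
Since the last vowel of the genitive form *zotonseg* is /e/ (an unrounded vowel), it takes -iwi, giving *zotonsegiwi*.

zotonsegiwi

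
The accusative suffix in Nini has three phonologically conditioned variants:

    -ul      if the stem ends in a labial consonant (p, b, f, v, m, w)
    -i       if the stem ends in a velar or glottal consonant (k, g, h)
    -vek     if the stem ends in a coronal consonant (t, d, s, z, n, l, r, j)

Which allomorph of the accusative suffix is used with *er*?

*er* — final consonant /r/ (coronal) → -vek.

-vek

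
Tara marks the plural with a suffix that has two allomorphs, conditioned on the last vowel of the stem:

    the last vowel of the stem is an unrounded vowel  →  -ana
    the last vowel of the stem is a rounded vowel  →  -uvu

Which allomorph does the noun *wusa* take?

-ana

*wusa* — last vowel /a/ (an unrounded vowel) → -ana.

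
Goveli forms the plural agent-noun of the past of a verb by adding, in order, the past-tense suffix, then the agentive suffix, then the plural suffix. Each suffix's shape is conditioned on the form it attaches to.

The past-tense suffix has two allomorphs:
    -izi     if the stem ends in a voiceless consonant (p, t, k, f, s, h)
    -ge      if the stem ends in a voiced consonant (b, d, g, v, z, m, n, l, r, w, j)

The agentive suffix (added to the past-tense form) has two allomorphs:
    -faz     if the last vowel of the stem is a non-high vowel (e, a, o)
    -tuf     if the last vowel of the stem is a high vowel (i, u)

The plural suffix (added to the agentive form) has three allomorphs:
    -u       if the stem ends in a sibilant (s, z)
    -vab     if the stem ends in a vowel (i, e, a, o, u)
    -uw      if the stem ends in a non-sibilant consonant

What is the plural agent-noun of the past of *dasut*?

dasutizitufuw

*dasut* — final consonant /t/ (voiceless) → -izi → *dasutizi*.
The past-tense form *dasutizi* — last vowel /i/ (a high vowel) → -tuf → *dasutizituf*.
Since the final sound of the agentive form *dasutizituf* is /f/ (a non-sibilant consonant), it takes -uw, giving *dasutizitufuw*.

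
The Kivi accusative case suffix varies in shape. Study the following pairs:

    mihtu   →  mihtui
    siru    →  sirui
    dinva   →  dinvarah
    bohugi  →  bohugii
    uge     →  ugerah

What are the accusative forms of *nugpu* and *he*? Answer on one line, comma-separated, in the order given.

nugpui, herah

The pattern is height harmony: -i when the last vowel of the stem is a high vowel (*mihtu*, *siru*, *bohugi*); -rah when the last vowel of the stem is a non-high vowel (*dinva*, *uge*).
*nugpu*: last vowel = /u/, a high vowel → -i → *nugpui*.
The last vowel of *he* is /e/, which is a non-high vowel, so the suffix is -rah, giving *herah*.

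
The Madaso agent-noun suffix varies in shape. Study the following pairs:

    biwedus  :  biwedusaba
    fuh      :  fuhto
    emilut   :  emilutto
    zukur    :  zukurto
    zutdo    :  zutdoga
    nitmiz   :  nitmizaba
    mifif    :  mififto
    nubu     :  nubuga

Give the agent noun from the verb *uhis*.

The pattern is sibilance of the final sound: -aba when the stem ends in a sibilant (*biwedus*, *nitmiz*); -to when the stem ends in a non-sibilant consonant (*fuh*, *emilut*, *zukur*, *mifif*); -ga when the stem ends in a vowel (*zutdo*, *nubu*).
*uhis* — final sound /s/ (a sibilant) → -aba → *uhisaba*.

uhisaba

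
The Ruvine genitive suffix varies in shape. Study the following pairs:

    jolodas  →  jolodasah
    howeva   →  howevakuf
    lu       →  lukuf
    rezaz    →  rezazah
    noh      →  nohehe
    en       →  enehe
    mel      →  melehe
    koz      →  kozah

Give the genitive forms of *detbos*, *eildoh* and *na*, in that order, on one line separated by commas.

Looking at the final sound of each stem: -ah when the stem ends in a sibilant (*jolodas*, *rezaz*, *koz*); -ehe when the stem ends in a non-sibilant consonant (*noh*, *en*, *mel*); -kuf when the stem ends in a vowel (*howeva*, *lu*).
*detbos*: final sound = /s/, a sibilant → -ah → *detbosah*.
*eildoh* — final sound /h/ (a non-sibilant consonant) → -ehe → *eildohehe*.
*na*: final sound = /a/, a vowel → -kuf → *nakuf*.

detbosah, eildohehe, nakuf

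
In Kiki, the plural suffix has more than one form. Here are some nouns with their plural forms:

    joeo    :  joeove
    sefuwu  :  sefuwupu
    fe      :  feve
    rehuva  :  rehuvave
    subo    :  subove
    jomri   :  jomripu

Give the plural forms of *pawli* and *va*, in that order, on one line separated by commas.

The suffix is conditioned by the last vowel: -pu when the last vowel of the stem is a high vowel (*sefuwu*, *jomri*); -ve when the last vowel of the stem is a non-high vowel (*joeo*, *fe*, *rehuva*, *subo*).
*pawli*: last vowel = /i/, a high vowel → -pu → *pawlipu*.
*va*: last vowel = /a/, a non-high vowel → -ve → *vave*.

pawlipu, vave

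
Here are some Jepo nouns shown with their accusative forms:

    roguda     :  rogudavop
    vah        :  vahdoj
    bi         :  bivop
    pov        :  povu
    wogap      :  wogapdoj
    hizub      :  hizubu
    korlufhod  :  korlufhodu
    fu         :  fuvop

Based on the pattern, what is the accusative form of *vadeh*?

vadehdoj

The alternation tracks the final sound of the stem — -doj when the stem ends in a voiceless consonant (*vah*, *wogap*); -u when the stem ends in a voiced consonant (*pov*, *hizub*, *korlufhod*); -vop when the stem ends in a vowel (*roguda*, *bi*, *fu*).
*vadeh* — final sound /h/ (a voiceless consonant) → -doj → *vadehdoj*.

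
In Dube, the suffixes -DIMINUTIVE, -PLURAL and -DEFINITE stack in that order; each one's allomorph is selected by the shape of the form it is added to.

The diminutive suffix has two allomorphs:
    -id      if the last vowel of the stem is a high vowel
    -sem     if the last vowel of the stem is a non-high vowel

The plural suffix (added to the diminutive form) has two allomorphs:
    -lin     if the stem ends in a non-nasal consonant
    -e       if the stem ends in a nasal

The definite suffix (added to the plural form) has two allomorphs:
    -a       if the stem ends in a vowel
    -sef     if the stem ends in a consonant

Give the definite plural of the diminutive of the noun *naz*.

nazsemea

*naz*: last vowel = /a/, a non-high vowel → -sem → *nazsem*.
The final consonant of the diminutive form *nazsem* is /m/, which is a nasal, so the plural suffix is -e, giving *nazseme*.
The plural form *nazseme* — final sound /e/ (a vowel) → -a → *nazsemea*.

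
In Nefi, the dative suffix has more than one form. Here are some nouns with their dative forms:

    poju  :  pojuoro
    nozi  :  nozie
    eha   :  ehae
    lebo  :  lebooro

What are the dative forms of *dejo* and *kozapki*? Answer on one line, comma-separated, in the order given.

The pattern is rounding harmony: -oro when the last vowel of the stem is a rounded vowel (*poju*, *lebo*); -e when the last vowel of the stem is an unrounded vowel (*nozi*, *eha*).
The last vowel of *dejo* is /o/, which is a rounded vowel, so the suffix is -oro, giving *dejooro*.
*kozapki* — last vowel /i/ (an unrounded vowel) → -e → *kozapkie*.

dejooro, kozapkie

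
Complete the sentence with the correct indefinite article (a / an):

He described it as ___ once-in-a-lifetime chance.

The indefinite article is chosen by the initial *sound* of the following word, not its spelling.
*once-in-a-lifetime* begins with the sound /wʌ/ (*once* pronounced with initial /w/) — a consonant sound.
So the article is *a*: He described it as a once-in-a-lifetime chance.

a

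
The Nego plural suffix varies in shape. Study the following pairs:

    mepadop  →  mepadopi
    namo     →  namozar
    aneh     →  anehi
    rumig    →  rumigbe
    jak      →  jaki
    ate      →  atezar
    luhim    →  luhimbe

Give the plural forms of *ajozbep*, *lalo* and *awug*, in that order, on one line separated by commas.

The suffix is conditioned by the final sound: -i when the stem ends in a voiceless consonant (*mepadop*, *aneh*, *jak*); -be when the stem ends in a voiced consonant (*rumig*, *luhim*); -zar when the stem ends in a vowel (*namo*, *ate*).
*ajozbep*: final sound = /p/, a voiceless consonant → -i → *ajozbepi*.
*lalo*: final sound = /o/, a vowel → -zar → *lalozar*.
*awug* — final sound /g/ (a voiced consonant) → -be → *awugbe*.

ajozbepi, lalozar, awugbe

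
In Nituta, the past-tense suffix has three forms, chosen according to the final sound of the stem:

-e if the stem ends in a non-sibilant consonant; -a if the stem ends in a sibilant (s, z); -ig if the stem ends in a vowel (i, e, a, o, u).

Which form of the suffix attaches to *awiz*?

-a

The final sound of *awiz* is /z/, which is a sibilant, so the suffix is -a.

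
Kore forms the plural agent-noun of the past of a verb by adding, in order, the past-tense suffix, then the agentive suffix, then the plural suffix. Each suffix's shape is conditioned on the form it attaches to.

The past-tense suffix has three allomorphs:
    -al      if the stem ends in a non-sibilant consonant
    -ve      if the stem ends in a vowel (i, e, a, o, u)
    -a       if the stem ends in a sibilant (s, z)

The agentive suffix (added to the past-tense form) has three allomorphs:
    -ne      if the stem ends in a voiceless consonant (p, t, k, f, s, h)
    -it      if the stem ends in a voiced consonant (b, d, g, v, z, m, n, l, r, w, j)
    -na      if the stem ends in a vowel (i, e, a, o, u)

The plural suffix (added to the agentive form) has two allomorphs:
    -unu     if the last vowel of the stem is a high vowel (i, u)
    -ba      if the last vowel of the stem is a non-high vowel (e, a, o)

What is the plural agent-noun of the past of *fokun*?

*fokun*: final sound = /n/, a non-sibilant consonant → -al → *fokunal*.
Since the final sound of the past-tense form *fokunal* is /l/ (a voiced consonant), it takes -it, giving *fokunalit*.
Since the last vowel of the agentive form *fokunalit* is /i/ (a high vowel), it takes -unu, giving *fokunalitunu*.

fokunalitunu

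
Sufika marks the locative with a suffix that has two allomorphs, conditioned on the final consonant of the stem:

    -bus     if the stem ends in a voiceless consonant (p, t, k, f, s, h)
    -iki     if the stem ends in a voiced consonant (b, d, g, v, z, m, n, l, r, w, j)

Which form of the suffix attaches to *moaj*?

*moaj*: final consonant = /j/, voiced → -iki.

-iki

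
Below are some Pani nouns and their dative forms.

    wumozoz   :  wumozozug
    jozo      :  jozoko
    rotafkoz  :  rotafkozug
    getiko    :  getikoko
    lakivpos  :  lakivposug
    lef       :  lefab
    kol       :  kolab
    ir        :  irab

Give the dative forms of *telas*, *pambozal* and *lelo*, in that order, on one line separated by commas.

The pattern is sibilance of the final sound: -ug when the stem ends in a sibilant (*wumozoz*, *rotafkoz*, *lakivpos*); -ab when the stem ends in a non-sibilant consonant (*lef*, *kol*, *ir*); -ko when the stem ends in a vowel (*jozo*, *getiko*).
The final sound of *telas* is /s/, which is a sibilant, so the suffix is -ug, giving *telasug*.
*pambozal* — final sound /l/ (a non-sibilant consonant) → -ab → *pambozalab*.
The final sound of *lelo* is /o/, which is a vowel, so the suffix is -ko, giving *leloko*.

telasug, pambozalab, leloko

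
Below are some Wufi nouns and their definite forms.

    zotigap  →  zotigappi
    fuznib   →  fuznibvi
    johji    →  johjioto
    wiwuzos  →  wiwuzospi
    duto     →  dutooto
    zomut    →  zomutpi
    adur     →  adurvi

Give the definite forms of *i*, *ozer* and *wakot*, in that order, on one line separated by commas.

ioto, ozervi, wakotpi

The pattern is voicing of the final sound: -pi when the stem ends in a voiceless consonant (*zotigap*, *wiwuzos*, *zomut*); -vi when the stem ends in a voiced consonant (*fuznib*, *adur*); -oto when the stem ends in a vowel (*johji*, *duto*).
*i*: final sound = /i/, a vowel → -oto → *ioto*.
Since the final sound of *ozer* is /r/ (a voiced consonant), it takes -vi, giving *ozervi*.
The final sound of *wakot* is /t/, which is a voiceless consonant, so the suffix is -pi, giving *wakotpi*.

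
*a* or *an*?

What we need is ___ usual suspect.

The indefinite article is chosen by the initial *sound* of the following word, not its spelling.
*usual* begins with the sound /juː/ (u pronounced /juː/) — a consonant sound.
So the article is *a*: What we need is a usual suspect.

a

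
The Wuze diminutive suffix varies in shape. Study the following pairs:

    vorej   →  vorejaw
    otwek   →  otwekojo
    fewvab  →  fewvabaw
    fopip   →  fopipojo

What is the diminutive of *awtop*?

awtopojo

The suffix is conditioned by the final consonant: -ojo when the stem ends in a voiceless consonant (*otwek*, *fopip*); -aw when the stem ends in a voiced consonant (*vorej*, *fewvab*).
The final consonant of *awtop* is /p/, which is voiceless, so the suffix is -ojo, giving *awtopojo*.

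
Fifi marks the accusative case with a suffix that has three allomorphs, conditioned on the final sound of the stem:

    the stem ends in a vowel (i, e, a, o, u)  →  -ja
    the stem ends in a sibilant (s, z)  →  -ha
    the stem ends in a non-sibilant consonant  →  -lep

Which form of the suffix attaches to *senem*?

*senem* — final sound /m/ (a non-sibilant consonant) → -lep.

-lep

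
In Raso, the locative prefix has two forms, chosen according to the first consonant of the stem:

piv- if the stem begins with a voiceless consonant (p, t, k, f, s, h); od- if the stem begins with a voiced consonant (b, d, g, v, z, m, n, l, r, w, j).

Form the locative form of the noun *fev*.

pivfev

The first consonant of *fev* is /f/, which is voiceless, so the prefix is piv-, giving *pivfev*.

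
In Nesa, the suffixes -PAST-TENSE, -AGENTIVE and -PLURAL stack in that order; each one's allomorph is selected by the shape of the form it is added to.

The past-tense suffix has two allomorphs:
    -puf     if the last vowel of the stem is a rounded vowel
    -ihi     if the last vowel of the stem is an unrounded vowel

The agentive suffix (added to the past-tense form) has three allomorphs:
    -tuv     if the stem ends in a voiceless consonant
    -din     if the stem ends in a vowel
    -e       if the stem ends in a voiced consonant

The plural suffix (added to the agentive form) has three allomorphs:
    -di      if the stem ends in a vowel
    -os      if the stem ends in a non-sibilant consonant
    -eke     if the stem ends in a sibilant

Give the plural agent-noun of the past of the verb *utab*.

*utab* — last vowel /a/ (an unrounded vowel) → -ihi → *utabihi*.
Since the final sound of the past-tense form *utabihi* is /i/ (a vowel), it takes -din, giving *utabihidin*.
The agentive form *utabihidin* — final sound /n/ (a non-sibilant consonant) → -os → *utabihidinos*.

utabihidinos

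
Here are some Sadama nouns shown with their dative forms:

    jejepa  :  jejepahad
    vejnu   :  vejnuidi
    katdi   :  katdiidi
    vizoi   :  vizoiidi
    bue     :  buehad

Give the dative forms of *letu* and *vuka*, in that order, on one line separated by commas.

Looking at the last vowel of each stem: -idi when the last vowel of the stem is a high vowel (*vejnu*, *katdi*, *vizoi*); -had when the last vowel of the stem is a non-high vowel (*jejepa*, *bue*).
Since the last vowel of *letu* is /u/ (a high vowel), it takes -idi, giving *letuidi*.
*vuka*: last vowel = /a/, a non-high vowel → -had → *vukahad*.

letuidi, vukahad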